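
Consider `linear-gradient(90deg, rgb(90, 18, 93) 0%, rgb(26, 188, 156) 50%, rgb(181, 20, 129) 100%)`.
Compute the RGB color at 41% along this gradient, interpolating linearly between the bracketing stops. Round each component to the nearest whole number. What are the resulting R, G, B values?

41% lies between the 0% and 50% stops, so the local fraction is t = (41 − 0)/(50 − 0) = 41/50 ≈ 0.82.
R = 90 + 0.82 × (26 − 90) = 37.52 → 38
G = 18 + 0.82 × (188 − 18) = 157.4 → 157
B = 93 + 0.82 × (156 − 93) = 144.66 → 145

(38, 157, 145)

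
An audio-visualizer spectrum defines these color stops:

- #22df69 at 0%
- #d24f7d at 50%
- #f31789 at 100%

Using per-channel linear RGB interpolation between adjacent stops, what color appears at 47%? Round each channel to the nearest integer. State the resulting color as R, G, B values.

47% lies between the 0% and 50% stops, so the local fraction is t = (47 − 0)/(50 − 0) = 47/50 ≈ 0.94.
#22df69 → (34, 223, 105); #d24f7d → (210, 79, 125).
R = 34 + 0.94 × (210 − 34) = 199.44 → 199
G = 223 + 0.94 × (79 − 223) = 87.64 → 88
B = 105 + 0.94 × (125 − 105) = 123.8 → 124

(199, 88, 124)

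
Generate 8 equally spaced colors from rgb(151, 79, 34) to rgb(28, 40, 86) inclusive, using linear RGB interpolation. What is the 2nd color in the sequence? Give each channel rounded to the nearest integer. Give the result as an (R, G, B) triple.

(133, 73, 41)

With 8 swatches and endpoints inclusive, swatch 2 sits at t = (2 − 1)/(8 − 1) = 1/7 ≈ 0.1429.
R = 151 + 0.1429 × (28 − 151) = 133.423 → 133
G = 79 + 0.1429 × (40 − 79) = 73.427 → 73
B = 34 + 0.1429 × (86 − 34) = 41.431 → 41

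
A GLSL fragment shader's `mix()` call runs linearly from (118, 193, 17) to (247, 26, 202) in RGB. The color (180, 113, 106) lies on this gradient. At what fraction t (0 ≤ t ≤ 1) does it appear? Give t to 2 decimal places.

0.48

Invert the lerp on the B channel (largest span, 185): t = (106 − 17) / (202 − 17) = 89/185 = 0.48108.
Check on R: (180 − 118)/(247 − 118) = 0.4806 ✓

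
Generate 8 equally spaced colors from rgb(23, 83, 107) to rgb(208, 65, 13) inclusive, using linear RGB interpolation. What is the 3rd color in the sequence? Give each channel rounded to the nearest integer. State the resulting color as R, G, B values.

With 8 swatches and endpoints inclusive, swatch 3 sits at t = (3 − 1)/(8 − 1) = 2/7 ≈ 0.2857.
R = 23 + 0.2857 × (208 − 23) = 75.855 → 76
G = 83 + 0.2857 × (65 − 83) = 77.857 → 78
B = 107 + 0.2857 × (13 − 107) = 80.144 → 80

(76, 78, 80)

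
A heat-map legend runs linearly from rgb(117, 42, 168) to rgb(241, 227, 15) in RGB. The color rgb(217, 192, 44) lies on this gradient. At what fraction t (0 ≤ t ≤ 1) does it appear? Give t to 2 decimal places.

Invert the lerp on the G channel (largest span, 185): t = (192 − 42) / (227 − 42) = 150/185 = 0.81081.
Check on R: (217 − 117)/(241 − 117) = 0.8065 ✓

0.81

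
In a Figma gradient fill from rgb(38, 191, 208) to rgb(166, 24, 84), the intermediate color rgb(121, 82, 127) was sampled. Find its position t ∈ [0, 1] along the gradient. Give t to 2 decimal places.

0.65

Invert the lerp on the G channel (largest span, 167): t = (82 − 191) / (24 − 191) = -109/-167 = 0.65269.
Check on R: (121 − 38)/(166 − 38) = 0.6484 ✓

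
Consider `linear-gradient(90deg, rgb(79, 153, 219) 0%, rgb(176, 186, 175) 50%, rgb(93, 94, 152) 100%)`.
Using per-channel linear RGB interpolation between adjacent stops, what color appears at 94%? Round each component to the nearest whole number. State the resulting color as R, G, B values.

94% lies between the 50% and 100% stops, so the local fraction is t = (94 − 50)/(100 − 50) = 44/50 ≈ 0.88.
R = 176 + 0.88 × (93 − 176) = 102.96 → 103
G = 186 + 0.88 × (94 − 186) = 105.04 → 105
B = 175 + 0.88 × (152 − 175) = 154.76 → 155

(103, 105, 155)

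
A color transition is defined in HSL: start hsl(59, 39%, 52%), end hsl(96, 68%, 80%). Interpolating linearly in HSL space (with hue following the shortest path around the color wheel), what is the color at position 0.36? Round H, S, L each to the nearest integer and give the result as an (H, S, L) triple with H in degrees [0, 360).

(72, 49, 62)

Hue arc: Δh = 96 − 59 = 37° (|Δh| ≤ 180, already the shorter path).
H = 59 + 0.36 × (37) = 72.32 → 72°
S = 39 + 0.36 × (68 − 39) = 49.44 → 49%
L = 52 + 0.36 × (80 − 52) = 62.08 → 62%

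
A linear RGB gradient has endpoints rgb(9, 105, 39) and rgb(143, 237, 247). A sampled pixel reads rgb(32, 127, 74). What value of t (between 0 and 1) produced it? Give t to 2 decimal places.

0.17

Invert the lerp on the B channel (largest span, 208): t = (74 − 39) / (247 − 39) = 35/208 = 0.16827.
Check on R: (32 − 9)/(143 − 9) = 0.1716 ✓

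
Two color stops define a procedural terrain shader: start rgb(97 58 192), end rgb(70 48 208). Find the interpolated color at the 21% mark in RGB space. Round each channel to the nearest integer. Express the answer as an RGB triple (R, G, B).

(91, 56, 195)

21% corresponds to t = 0.21.
R = 97 + 0.21 × (70 − 97) = 97 + 0.21 × -27 = 91.33 → 91
G = 58 + 0.21 × (48 − 58) = 58 + 0.21 × -10 = 55.9 → 56
B = 192 + 0.21 × (208 − 192) = 192 + 0.21 × 16 = 195.36 → 195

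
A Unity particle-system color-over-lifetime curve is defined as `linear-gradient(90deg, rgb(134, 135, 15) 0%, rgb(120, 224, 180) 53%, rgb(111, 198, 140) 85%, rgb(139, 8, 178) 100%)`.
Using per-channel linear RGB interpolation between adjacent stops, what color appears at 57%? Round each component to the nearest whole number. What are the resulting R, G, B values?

(119, 221, 175)

57% lies between the 53% and 85% stops, so the local fraction is t = (57 − 53)/(85 − 53) = 4/32 ≈ 0.125.
R = 120 + 0.125 × (111 − 120) = 118.875 → 119
G = 224 + 0.125 × (198 − 224) = 220.75 → 221
B = 180 + 0.125 × (140 − 180) = 175 → 175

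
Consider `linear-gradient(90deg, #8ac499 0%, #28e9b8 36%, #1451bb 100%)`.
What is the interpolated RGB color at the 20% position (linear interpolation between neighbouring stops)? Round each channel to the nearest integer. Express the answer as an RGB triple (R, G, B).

(84, 217, 170)

20% lies between the 0% and 36% stops, so the local fraction is t = (20 − 0)/(36 − 0) = 20/36 ≈ 0.5556.
#8ac499 → (138, 196, 153); #28e9b8 → (40, 233, 184).
R = 138 + 0.5556 × (40 − 138) = 83.551 → 84
G = 196 + 0.5556 × (233 − 196) = 216.557 → 217
B = 153 + 0.5556 × (184 − 153) = 170.224 → 170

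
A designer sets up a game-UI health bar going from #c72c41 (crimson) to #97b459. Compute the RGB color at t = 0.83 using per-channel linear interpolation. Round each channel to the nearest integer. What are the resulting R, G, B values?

#c72c41 → (199, 44, 65); #97b459 → (151, 180, 89).
R = 199 + 0.83 × (151 − 199) = 199 + 0.83 × -48 = 159.16 → 159
G = 44 + 0.83 × (180 − 44) = 44 + 0.83 × 136 = 156.88 → 157
B = 65 + 0.83 × (89 − 65) = 65 + 0.83 × 24 = 84.92 → 85

(159, 157, 85)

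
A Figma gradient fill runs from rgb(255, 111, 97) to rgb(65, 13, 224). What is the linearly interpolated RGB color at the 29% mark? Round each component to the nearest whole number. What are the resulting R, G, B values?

(200, 83, 134)

29% corresponds to t = 0.29.
R = 255 + 0.29 × (65 − 255) = 255 + 0.29 × -190 = 199.9 → 200
G = 111 + 0.29 × (13 − 111) = 111 + 0.29 × -98 = 82.58 → 83
B = 97 + 0.29 × (224 − 97) = 97 + 0.29 × 127 = 133.83 → 134
So the blended color is (200, 83, 134), about #c85386.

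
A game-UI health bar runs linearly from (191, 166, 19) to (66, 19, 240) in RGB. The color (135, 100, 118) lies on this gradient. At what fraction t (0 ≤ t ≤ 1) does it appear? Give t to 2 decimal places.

Invert the lerp on the B channel (largest span, 221): t = (118 − 19) / (240 − 19) = 99/221 = 0.44796.
Check on R: (135 − 191)/(66 − 191) = 0.448 ✓

0.45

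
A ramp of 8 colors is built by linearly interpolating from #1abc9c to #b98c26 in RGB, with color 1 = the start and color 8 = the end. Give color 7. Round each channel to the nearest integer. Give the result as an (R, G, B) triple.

With 8 swatches and endpoints inclusive, swatch 7 sits at t = (7 − 1)/(8 − 1) = 6/7 ≈ 0.8571.
#1abc9c → (26, 188, 156); #b98c26 → (185, 140, 38).
R = 26 + 0.8571 × (185 − 26) = 162.279 → 162
G = 188 + 0.8571 × (140 − 188) = 146.859 → 147
B = 156 + 0.8571 × (38 − 156) = 54.862 → 55

(162, 147, 55)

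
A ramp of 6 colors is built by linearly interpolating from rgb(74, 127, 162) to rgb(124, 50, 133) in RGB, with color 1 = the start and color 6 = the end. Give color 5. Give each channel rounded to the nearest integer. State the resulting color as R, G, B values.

With 6 swatches and endpoints inclusive, swatch 5 sits at t = (5 − 1)/(6 − 1) = 4/5 ≈ 0.8.
R = 74 + 0.8 × (124 − 74) = 114 → 114
G = 127 + 0.8 × (50 − 127) = 65.4 → 65
B = 162 + 0.8 × (133 − 162) = 138.8 → 139

(114, 65, 139)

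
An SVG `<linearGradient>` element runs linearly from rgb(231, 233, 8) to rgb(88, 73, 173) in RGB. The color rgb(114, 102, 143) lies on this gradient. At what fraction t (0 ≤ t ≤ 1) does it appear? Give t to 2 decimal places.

0.82

Invert the lerp on the B channel (largest span, 165): t = (143 − 8) / (173 − 8) = 135/165 = 0.81818.
Check on R: (114 − 231)/(88 − 231) = 0.8182 ✓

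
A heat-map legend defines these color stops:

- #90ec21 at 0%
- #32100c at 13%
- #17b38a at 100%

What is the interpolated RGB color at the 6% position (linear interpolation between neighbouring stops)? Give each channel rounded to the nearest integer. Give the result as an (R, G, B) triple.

(101, 134, 23)

6% lies between the 0% and 13% stops, so the local fraction is t = (6 − 0)/(13 − 0) = 6/13 ≈ 0.4615.
#90ec21 → (144, 236, 33); #32100c → (50, 16, 12).
R = 144 + 0.4615 × (50 − 144) = 100.619 → 101
G = 236 + 0.4615 × (16 − 236) = 134.47 → 134
B = 33 + 0.4615 × (12 − 33) = 23.308 → 23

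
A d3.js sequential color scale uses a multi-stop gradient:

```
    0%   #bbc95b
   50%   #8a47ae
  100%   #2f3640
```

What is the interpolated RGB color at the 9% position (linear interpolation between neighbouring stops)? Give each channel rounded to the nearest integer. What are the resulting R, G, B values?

9% lies between the 0% and 50% stops, so the local fraction is t = (9 − 0)/(50 − 0) = 9/50 ≈ 0.18.
#bbc95b → (187, 201, 91); #8a47ae → (138, 71, 174).
R = 187 + 0.18 × (138 − 187) = 178.18 → 178
G = 201 + 0.18 × (71 − 201) = 177.6 → 178
B = 91 + 0.18 × (174 − 91) = 105.94 → 106

(178, 178, 106)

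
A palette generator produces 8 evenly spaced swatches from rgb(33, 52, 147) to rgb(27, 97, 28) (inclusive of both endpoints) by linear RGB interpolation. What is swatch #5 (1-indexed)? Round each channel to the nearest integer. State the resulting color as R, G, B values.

(30, 78, 79)

With 8 swatches and endpoints inclusive, swatch 5 sits at t = (5 − 1)/(8 − 1) = 4/7 ≈ 0.5714.
R = 33 + 0.5714 × (27 − 33) = 29.572 → 30
G = 52 + 0.5714 × (97 − 52) = 77.713 → 78
B = 147 + 0.5714 × (28 − 147) = 79.003 → 79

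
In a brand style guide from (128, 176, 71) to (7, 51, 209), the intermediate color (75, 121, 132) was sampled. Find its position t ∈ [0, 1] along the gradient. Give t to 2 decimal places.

0.44

Invert the lerp on the B channel (largest span, 138): t = (132 − 71) / (209 − 71) = 61/138 = 0.44203.
Check on R: (75 − 128)/(7 − 128) = 0.438 ✓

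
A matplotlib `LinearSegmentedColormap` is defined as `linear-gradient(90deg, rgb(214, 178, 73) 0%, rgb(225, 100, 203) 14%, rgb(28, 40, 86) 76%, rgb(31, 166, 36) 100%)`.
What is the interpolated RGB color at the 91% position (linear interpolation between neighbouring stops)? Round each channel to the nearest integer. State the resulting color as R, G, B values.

(30, 119, 55)

91% lies between the 76% and 100% stops, so the local fraction is t = (91 − 76)/(100 − 76) = 15/24 ≈ 0.625.
R = 28 + 0.625 × (31 − 28) = 29.875 → 30
G = 40 + 0.625 × (166 − 40) = 118.75 → 119
B = 86 + 0.625 × (36 − 86) = 54.75 → 55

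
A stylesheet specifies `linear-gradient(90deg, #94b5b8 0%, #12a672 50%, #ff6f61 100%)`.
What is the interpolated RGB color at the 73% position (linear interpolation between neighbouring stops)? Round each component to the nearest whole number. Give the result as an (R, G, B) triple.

73% lies between the 50% and 100% stops, so the local fraction is t = (73 − 50)/(100 − 50) = 23/50 ≈ 0.46.
#12a672 → (18, 166, 114); #ff6f61 → (255, 111, 97).
R = 18 + 0.46 × (255 − 18) = 127.02 → 127
G = 166 + 0.46 × (111 − 166) = 140.7 → 141
B = 114 + 0.46 × (97 − 114) = 106.18 → 106

(127, 141, 106)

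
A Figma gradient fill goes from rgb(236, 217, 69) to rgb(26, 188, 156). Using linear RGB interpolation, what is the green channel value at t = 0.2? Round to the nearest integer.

G = 217 + 0.2 × (188 − 217) = 211.2 → 211

211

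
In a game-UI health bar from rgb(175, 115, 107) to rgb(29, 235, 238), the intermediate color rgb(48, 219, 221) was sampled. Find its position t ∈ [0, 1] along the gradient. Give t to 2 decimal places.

Invert the lerp on the R channel (largest span, 146): t = (48 − 175) / (29 − 175) = -127/-146 = 0.86986.
Check on G: (219 − 115)/(235 − 115) = 0.8667 ✓

0.87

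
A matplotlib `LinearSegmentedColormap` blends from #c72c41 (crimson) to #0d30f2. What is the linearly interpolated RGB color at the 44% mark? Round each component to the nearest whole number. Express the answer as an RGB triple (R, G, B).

#c72c41 → (199, 44, 65); #0d30f2 → (13, 48, 242).
44% corresponds to t = 0.44.
R = 199 + 0.44 × (13 − 199) = 199 + 0.44 × -186 = 117.16 → 117
G = 44 + 0.44 × (48 − 44) = 44 + 0.44 × 4 = 45.76 → 46
B = 65 + 0.44 × (242 − 65) = 65 + 0.44 × 177 = 142.88 → 143

(117, 46, 143)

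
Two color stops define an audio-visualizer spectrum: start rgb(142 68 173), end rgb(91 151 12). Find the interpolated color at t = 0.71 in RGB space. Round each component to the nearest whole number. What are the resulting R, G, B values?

R = 142 + 0.71 × (91 − 142) = 142 + 0.71 × -51 = 105.79 → 106
G = 68 + 0.71 × (151 − 68) = 68 + 0.71 × 83 = 126.93 → 127
B = 173 + 0.71 × (12 − 173) = 173 + 0.71 × -161 = 58.69 → 59

(106, 127, 59)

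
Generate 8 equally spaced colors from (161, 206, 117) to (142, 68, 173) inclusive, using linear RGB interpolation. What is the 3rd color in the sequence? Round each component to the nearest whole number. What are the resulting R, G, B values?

With 8 swatches and endpoints inclusive, swatch 3 sits at t = (3 − 1)/(8 − 1) = 2/7 ≈ 0.2857.
R = 161 + 0.2857 × (142 − 161) = 155.572 → 156
G = 206 + 0.2857 × (68 − 206) = 166.573 → 167
B = 117 + 0.2857 × (173 − 117) = 132.999 → 133

(156, 167, 133)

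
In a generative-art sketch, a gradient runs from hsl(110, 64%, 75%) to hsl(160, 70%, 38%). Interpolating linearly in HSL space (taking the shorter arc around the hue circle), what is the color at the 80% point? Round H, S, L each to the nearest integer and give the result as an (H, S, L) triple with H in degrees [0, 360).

Hue arc: Δh = 160 − 110 = 50° (|Δh| ≤ 180, already the shorter path).
H = 110 + 0.8 × (50) = 150 → 150°
S = 64 + 0.8 × (70 − 64) = 68.8 → 69%
L = 75 + 0.8 × (38 − 75) = 45.4 → 45%

(150, 69, 45)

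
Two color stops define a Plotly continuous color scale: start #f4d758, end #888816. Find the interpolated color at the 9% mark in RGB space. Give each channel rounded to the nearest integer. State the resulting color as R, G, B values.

#f4d758 → (244, 215, 88); #888816 → (136, 136, 22).
9% corresponds to t = 0.09.
R = 244 + 0.09 × (136 − 244) = 244 + 0.09 × -108 = 234.28 → 234
G = 215 + 0.09 × (136 − 215) = 215 + 0.09 × -79 = 207.89 → 208
B = 88 + 0.09 × (22 − 88) = 88 + 0.09 × -66 = 82.06 → 82

(234, 208, 82)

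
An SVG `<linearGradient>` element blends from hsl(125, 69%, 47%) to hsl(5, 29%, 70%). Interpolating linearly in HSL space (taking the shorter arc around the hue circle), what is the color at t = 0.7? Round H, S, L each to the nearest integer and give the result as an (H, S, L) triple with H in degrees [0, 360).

Hue arc: Δh = 5 − 125 = -120° (|Δh| ≤ 180, already the shorter path).
H = 125 + 0.7 × (-120) = 41 → 41°
S = 69 + 0.7 × (29 − 69) = 41 → 41%
L = 47 + 0.7 × (70 − 47) = 63.1 → 63%

(41, 41, 63)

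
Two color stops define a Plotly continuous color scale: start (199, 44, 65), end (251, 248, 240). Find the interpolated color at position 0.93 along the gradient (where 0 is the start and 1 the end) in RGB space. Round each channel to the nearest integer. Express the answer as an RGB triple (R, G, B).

(247, 234, 228)

R = 199 + 0.93 × (251 − 199) = 199 + 0.93 × 52 = 247.36 → 247
G = 44 + 0.93 × (248 − 44) = 44 + 0.93 × 204 = 233.72 → 234
B = 65 + 0.93 × (240 − 65) = 65 + 0.93 × 175 = 227.75 → 228
So the blended color is (247, 234, 228), about #f7eae4.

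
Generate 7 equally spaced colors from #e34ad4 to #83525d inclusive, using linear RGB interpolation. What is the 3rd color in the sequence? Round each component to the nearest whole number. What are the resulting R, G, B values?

With 7 swatches and endpoints inclusive, swatch 3 sits at t = (3 − 1)/(7 − 1) = 2/6 ≈ 0.3333.
#e34ad4 → (227, 74, 212); #83525d → (131, 82, 93).
R = 227 + 0.3333 × (131 − 227) = 195.003 → 195
G = 74 + 0.3333 × (82 − 74) = 76.666 → 77
B = 212 + 0.3333 × (93 − 212) = 172.337 → 172

(195, 77, 172)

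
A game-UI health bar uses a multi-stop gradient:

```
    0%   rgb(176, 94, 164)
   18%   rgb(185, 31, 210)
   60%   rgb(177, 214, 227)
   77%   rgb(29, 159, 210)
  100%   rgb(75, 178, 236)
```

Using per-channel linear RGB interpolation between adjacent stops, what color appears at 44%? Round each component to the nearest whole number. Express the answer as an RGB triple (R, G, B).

44% lies between the 18% and 60% stops, so the local fraction is t = (44 − 18)/(60 − 18) = 26/42 ≈ 0.619.
R = 185 + 0.619 × (177 − 185) = 180.048 → 180
G = 31 + 0.619 × (214 − 31) = 144.277 → 144
B = 210 + 0.619 × (227 − 210) = 220.523 → 221

(180, 144, 221)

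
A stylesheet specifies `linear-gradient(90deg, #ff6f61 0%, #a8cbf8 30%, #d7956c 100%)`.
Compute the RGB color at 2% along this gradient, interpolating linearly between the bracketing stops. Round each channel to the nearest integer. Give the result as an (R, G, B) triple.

(249, 117, 107)

2% lies between the 0% and 30% stops, so the local fraction is t = (2 − 0)/(30 − 0) = 2/30 ≈ 0.0667.
#ff6f61 → (255, 111, 97); #a8cbf8 → (168, 203, 248).
R = 255 + 0.0667 × (168 − 255) = 249.197 → 249
G = 111 + 0.0667 × (203 − 111) = 117.136 → 117
B = 97 + 0.0667 × (248 − 97) = 107.072 → 107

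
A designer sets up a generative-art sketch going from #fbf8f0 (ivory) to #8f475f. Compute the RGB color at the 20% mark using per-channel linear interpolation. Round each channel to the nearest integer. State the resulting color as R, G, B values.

(229, 213, 211)

#fbf8f0 → (251, 248, 240); #8f475f → (143, 71, 95).
20% corresponds to t = 0.2.
R = 251 + 0.2 × (143 − 251) = 251 + 0.2 × -108 = 229.4 → 229
G = 248 + 0.2 × (71 − 248) = 248 + 0.2 × -177 = 212.6 → 213
B = 240 + 0.2 × (95 − 240) = 240 + 0.2 × -145 = 211 → 211
So the blended color is (229, 213, 211), about #e5d5d3.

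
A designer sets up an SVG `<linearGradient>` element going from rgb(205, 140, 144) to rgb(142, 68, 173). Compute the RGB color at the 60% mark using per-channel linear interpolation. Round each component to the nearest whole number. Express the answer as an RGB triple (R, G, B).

(167, 97, 161)

60% corresponds to t = 0.6.
R = 205 + 0.6 × (142 − 205) = 205 + 0.6 × -63 = 167.2 → 167
G = 140 + 0.6 × (68 − 140) = 140 + 0.6 × -72 = 96.8 → 97
B = 144 + 0.6 × (173 − 144) = 144 + 0.6 × 29 = 161.4 → 161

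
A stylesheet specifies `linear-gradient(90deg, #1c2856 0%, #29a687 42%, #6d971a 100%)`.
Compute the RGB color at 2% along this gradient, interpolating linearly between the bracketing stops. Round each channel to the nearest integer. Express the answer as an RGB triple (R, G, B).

(29, 46, 88)

2% lies between the 0% and 42% stops, so the local fraction is t = (2 − 0)/(42 − 0) = 2/42 ≈ 0.0476.
#1c2856 → (28, 40, 86); #29a687 → (41, 166, 135).
R = 28 + 0.0476 × (41 − 28) = 28.619 → 29
G = 40 + 0.0476 × (166 − 40) = 45.998 → 46
B = 86 + 0.0476 × (135 − 86) = 88.332 → 88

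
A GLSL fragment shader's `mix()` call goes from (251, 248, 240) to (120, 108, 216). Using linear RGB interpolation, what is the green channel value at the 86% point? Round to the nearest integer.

128

G = 248 + 0.86 × (108 − 248) = 127.6 → 128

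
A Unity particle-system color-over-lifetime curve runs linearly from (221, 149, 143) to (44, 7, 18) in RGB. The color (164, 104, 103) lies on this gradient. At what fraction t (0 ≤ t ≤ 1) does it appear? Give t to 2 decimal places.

0.32

Invert the lerp on the R channel (largest span, 177): t = (164 − 221) / (44 − 221) = -57/-177 = 0.32203.
Check on G: (104 − 149)/(7 − 149) = 0.3169 ✓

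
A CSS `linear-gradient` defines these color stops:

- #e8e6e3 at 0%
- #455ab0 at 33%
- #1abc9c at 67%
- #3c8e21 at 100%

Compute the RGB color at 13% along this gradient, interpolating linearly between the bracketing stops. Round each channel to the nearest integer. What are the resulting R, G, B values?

(168, 175, 207)

13% lies between the 0% and 33% stops, so the local fraction is t = (13 − 0)/(33 − 0) = 13/33 ≈ 0.3939.
#e8e6e3 → (232, 230, 227); #455ab0 → (69, 90, 176).
R = 232 + 0.3939 × (69 − 232) = 167.794 → 168
G = 230 + 0.3939 × (90 − 230) = 174.854 → 175
B = 227 + 0.3939 × (176 − 227) = 206.911 → 207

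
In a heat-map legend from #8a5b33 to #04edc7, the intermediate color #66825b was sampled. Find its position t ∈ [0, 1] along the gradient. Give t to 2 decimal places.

0.27

Invert the lerp on the B channel (largest span, 148): t = (91 − 51) / (199 − 51) = 40/148 = 0.27027.
Check on R: (102 − 138)/(4 − 138) = 0.2687 ✓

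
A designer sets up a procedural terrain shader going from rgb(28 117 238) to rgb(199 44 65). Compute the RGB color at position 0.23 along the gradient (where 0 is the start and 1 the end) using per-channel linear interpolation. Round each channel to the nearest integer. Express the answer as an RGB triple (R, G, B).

(67, 100, 198)

R = 28 + 0.23 × (199 − 28) = 28 + 0.23 × 171 = 67.33 → 67
G = 117 + 0.23 × (44 − 117) = 117 + 0.23 × -73 = 100.21 → 100
B = 238 + 0.23 × (65 − 238) = 238 + 0.23 × -173 = 198.21 → 198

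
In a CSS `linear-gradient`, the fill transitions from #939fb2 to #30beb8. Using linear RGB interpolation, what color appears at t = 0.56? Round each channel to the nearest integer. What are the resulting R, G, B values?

#939fb2 → (147, 159, 178); #30beb8 → (48, 190, 184).
R = 147 + 0.56 × (48 − 147) = 147 + 0.56 × -99 = 91.56 → 92
G = 159 + 0.56 × (190 − 159) = 159 + 0.56 × 31 = 176.36 → 176
B = 178 + 0.56 × (184 − 178) = 178 + 0.56 × 6 = 181.36 → 181

(92, 176, 181)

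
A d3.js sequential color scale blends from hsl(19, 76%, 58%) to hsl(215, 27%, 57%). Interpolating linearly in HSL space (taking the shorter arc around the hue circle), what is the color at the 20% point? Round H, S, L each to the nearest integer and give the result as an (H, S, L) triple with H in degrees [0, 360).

(346, 66, 58)

Hue: 215 − 19 = 196°, but |196| > 180 so the shorter arc goes the other way: Δh = 196 − 360 = -164°.
H = 19 + 0.2 × (-164) = -13.8 → -14 → -14 mod 360 = 346°
S = 76 + 0.2 × (27 − 76) = 66.2 → 66%
L = 58 + 0.2 × (57 − 58) = 57.8 → 58%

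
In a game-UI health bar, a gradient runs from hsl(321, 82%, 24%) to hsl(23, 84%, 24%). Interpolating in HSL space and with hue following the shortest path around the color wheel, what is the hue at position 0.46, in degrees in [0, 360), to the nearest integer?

Hue: 23 − 321 = -298°, but |-298| > 180 so the shorter arc goes the other way: Δh = -298 + 360 = 62°.
H = 321 + 0.46 × (62) = 349.52 → 350°

350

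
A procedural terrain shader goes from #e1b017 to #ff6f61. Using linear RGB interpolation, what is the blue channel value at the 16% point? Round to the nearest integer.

B₁ = 23 (from #e1b017), B₂ = 97 (from #ff6f61).
B = 23 + 0.16 × (97 − 23) = 34.84 → 35

35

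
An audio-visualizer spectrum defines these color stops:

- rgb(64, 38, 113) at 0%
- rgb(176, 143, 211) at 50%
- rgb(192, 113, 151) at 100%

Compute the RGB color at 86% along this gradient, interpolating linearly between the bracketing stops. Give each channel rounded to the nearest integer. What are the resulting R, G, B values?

86% lies between the 50% and 100% stops, so the local fraction is t = (86 − 50)/(100 − 50) = 36/50 ≈ 0.72.
R = 176 + 0.72 × (192 − 176) = 187.52 → 188
G = 143 + 0.72 × (113 − 143) = 121.4 → 121
B = 211 + 0.72 × (151 − 211) = 167.8 → 168

(188, 121, 168)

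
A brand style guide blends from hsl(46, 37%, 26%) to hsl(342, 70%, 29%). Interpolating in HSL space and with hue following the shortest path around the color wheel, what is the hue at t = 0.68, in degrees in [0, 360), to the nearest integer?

2

Hue: 342 − 46 = 296°, but |296| > 180 so the shorter arc goes the other way: Δh = 296 − 360 = -64°.
H = 46 + 0.68 × (-64) = 2.48 → 2°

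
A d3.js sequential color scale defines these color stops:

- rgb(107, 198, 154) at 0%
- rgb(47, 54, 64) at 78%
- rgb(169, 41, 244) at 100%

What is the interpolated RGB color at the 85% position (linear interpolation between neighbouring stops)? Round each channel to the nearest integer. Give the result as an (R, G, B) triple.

85% lies between the 78% and 100% stops, so the local fraction is t = (85 − 78)/(100 − 78) = 7/22 ≈ 0.3182.
R = 47 + 0.3182 × (169 − 47) = 85.82 → 86
G = 54 + 0.3182 × (41 − 54) = 49.863 → 50
B = 64 + 0.3182 × (244 − 64) = 121.276 → 121

(86, 50, 121)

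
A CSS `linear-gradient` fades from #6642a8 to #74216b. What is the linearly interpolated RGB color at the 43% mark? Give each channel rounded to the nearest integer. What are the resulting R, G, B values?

#6642a8 → (102, 66, 168); #74216b → (116, 33, 107).
43% corresponds to t = 0.43.
R = 102 + 0.43 × (116 − 102) = 102 + 0.43 × 14 = 108.02 → 108
G = 66 + 0.43 × (33 − 66) = 66 + 0.43 × -33 = 51.81 → 52
B = 168 + 0.43 × (107 − 168) = 168 + 0.43 × -61 = 141.77 → 142

(108, 52, 142)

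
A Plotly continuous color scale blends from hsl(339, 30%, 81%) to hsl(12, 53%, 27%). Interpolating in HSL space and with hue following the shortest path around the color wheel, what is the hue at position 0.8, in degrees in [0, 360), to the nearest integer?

5

Hue: 12 − 339 = -327°, but |-327| > 180 so the shorter arc goes the other way: Δh = -327 + 360 = 33°.
H = 339 + 0.8 × (33) = 365.4 → 365 → 365 mod 360 = 5°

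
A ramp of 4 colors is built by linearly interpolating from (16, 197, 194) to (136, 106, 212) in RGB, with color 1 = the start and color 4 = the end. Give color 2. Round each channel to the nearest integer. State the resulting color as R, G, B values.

With 4 swatches and endpoints inclusive, swatch 2 sits at t = (2 − 1)/(4 − 1) = 1/3 ≈ 0.3333.
R = 16 + 0.3333 × (136 − 16) = 55.996 → 56
G = 197 + 0.3333 × (106 − 197) = 166.67 → 167
B = 194 + 0.3333 × (212 − 194) = 199.999 → 200

(56, 167, 200)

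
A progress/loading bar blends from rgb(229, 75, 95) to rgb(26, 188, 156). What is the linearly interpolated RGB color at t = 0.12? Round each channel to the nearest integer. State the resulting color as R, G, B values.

(205, 89, 102)

R = 229 + 0.12 × (26 − 229) = 229 + 0.12 × -203 = 204.64 → 205
G = 75 + 0.12 × (188 − 75) = 75 + 0.12 × 113 = 88.56 → 89
B = 95 + 0.12 × (156 − 95) = 95 + 0.12 × 61 = 102.32 → 102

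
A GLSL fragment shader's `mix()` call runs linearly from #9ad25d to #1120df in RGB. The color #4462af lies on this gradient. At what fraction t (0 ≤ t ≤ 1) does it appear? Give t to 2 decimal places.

Invert the lerp on the G channel (largest span, 178): t = (98 − 210) / (32 − 210) = -112/-178 = 0.62921.
Check on R: (68 − 154)/(17 − 154) = 0.6277 ✓

0.63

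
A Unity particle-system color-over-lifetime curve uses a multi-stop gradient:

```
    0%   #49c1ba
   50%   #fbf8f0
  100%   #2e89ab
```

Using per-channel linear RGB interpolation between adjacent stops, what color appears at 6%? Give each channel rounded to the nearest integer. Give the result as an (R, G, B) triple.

6% lies between the 0% and 50% stops, so the local fraction is t = (6 − 0)/(50 − 0) = 6/50 ≈ 0.12.
#49c1ba → (73, 193, 186); #fbf8f0 → (251, 248, 240).
R = 73 + 0.12 × (251 − 73) = 94.36 → 94
G = 193 + 0.12 × (248 − 193) = 199.6 → 200
B = 186 + 0.12 × (240 − 186) = 192.48 → 192

(94, 200, 192)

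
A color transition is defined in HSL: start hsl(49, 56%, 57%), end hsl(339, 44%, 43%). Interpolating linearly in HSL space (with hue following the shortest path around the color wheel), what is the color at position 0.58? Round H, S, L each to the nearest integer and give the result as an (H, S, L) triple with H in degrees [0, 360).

(8, 49, 49)

Hue: 339 − 49 = 290°, but |290| > 180 so the shorter arc goes the other way: Δh = 290 − 360 = -70°.
H = 49 + 0.58 × (-70) = 8.4 → 8°
S = 56 + 0.58 × (44 − 56) = 49.04 → 49%
L = 57 + 0.58 × (43 − 57) = 48.88 → 49%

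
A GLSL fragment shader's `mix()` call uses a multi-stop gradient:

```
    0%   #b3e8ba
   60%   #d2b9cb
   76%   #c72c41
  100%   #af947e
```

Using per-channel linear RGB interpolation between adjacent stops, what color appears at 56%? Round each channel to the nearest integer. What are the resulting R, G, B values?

(208, 188, 202)

56% lies between the 0% and 60% stops, so the local fraction is t = (56 − 0)/(60 − 0) = 56/60 ≈ 0.9333.
#b3e8ba → (179, 232, 186); #d2b9cb → (210, 185, 203).
R = 179 + 0.9333 × (210 − 179) = 207.932 → 208
G = 232 + 0.9333 × (185 − 232) = 188.135 → 188
B = 186 + 0.9333 × (203 − 186) = 201.866 → 202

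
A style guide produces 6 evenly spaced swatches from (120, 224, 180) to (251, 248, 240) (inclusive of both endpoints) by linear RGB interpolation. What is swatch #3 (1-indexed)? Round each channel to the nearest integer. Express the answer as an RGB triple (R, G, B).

With 6 swatches and endpoints inclusive, swatch 3 sits at t = (3 − 1)/(6 − 1) = 2/5 ≈ 0.4.
R = 120 + 0.4 × (251 − 120) = 172.4 → 172
G = 224 + 0.4 × (248 − 224) = 233.6 → 234
B = 180 + 0.4 × (240 − 180) = 204 → 204

(172, 234, 204)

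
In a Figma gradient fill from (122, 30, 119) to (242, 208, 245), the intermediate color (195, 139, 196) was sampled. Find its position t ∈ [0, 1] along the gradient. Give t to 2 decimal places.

Invert the lerp on the G channel (largest span, 178): t = (139 − 30) / (208 − 30) = 109/178 = 0.61236.
Check on R: (195 − 122)/(242 − 122) = 0.6083 ✓

0.61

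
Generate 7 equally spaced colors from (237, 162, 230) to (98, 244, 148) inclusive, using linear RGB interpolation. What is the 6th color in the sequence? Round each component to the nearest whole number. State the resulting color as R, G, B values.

With 7 swatches and endpoints inclusive, swatch 6 sits at t = (6 − 1)/(7 − 1) = 5/6 ≈ 0.8333.
R = 237 + 0.8333 × (98 − 237) = 121.171 → 121
G = 162 + 0.8333 × (244 − 162) = 230.331 → 230
B = 230 + 0.8333 × (148 − 230) = 161.669 → 162

(121, 230, 162)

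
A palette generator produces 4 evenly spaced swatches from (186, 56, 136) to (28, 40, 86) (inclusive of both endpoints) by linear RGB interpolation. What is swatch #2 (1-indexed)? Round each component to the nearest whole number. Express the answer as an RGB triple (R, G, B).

With 4 swatches and endpoints inclusive, swatch 2 sits at t = (2 − 1)/(4 − 1) = 1/3 ≈ 0.3333.
R = 186 + 0.3333 × (28 − 186) = 133.339 → 133
G = 56 + 0.3333 × (40 − 56) = 50.667 → 51
B = 136 + 0.3333 × (86 − 136) = 119.335 → 119

(133, 51, 119)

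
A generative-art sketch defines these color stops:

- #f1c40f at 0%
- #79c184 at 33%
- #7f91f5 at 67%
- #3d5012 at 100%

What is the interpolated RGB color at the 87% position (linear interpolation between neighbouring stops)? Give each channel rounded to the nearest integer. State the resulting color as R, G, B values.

(87, 106, 107)

87% lies between the 67% and 100% stops, so the local fraction is t = (87 − 67)/(100 − 67) = 20/33 ≈ 0.6061.
#7f91f5 → (127, 145, 245); #3d5012 → (61, 80, 18).
R = 127 + 0.6061 × (61 − 127) = 86.997 → 87
G = 145 + 0.6061 × (80 − 145) = 105.603 → 106
B = 245 + 0.6061 × (18 − 245) = 107.415 → 107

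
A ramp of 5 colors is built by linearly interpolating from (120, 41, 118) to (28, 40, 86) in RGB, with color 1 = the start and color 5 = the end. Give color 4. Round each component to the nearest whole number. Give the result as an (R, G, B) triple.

With 5 swatches and endpoints inclusive, swatch 4 sits at t = (4 − 1)/(5 − 1) = 3/4 ≈ 0.75.
R = 120 + 0.75 × (28 − 120) = 51 → 51
G = 41 + 0.75 × (40 − 41) = 40.25 → 40
B = 118 + 0.75 × (86 − 118) = 94 → 94

(51, 40, 94)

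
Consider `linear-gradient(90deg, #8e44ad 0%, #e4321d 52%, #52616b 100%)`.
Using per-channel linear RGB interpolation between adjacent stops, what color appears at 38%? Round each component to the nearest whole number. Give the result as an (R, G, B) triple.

(205, 55, 68)

38% lies between the 0% and 52% stops, so the local fraction is t = (38 − 0)/(52 − 0) = 38/52 ≈ 0.7308.
#8e44ad → (142, 68, 173); #e4321d → (228, 50, 29).
R = 142 + 0.7308 × (228 − 142) = 204.849 → 205
G = 68 + 0.7308 × (50 − 68) = 54.846 → 55
B = 173 + 0.7308 × (29 − 173) = 67.765 → 68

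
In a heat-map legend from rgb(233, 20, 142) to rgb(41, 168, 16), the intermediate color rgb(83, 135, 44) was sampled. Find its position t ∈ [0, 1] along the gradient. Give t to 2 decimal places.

Invert the lerp on the R channel (largest span, 192): t = (83 − 233) / (41 − 233) = -150/-192 = 0.78125.
Check on G: (135 − 20)/(168 − 20) = 0.777 ✓

0.78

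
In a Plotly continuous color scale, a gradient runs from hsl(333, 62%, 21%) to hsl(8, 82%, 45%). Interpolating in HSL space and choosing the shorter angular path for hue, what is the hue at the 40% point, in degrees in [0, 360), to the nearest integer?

Hue: 8 − 333 = -325°, but |-325| > 180 so the shorter arc goes the other way: Δh = -325 + 360 = 35°.
H = 333 + 0.4 × (35) = 347 → 347°

347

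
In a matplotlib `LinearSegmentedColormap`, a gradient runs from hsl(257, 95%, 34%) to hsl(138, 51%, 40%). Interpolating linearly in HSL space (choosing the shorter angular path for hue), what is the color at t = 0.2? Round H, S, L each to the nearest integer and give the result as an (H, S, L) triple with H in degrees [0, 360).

(233, 86, 35)

Hue arc: Δh = 138 − 257 = -119° (|Δh| ≤ 180, already the shorter path).
H = 257 + 0.2 × (-119) = 233.2 → 233°
S = 95 + 0.2 × (51 − 95) = 86.2 → 86%
L = 34 + 0.2 × (40 − 34) = 35.2 → 35%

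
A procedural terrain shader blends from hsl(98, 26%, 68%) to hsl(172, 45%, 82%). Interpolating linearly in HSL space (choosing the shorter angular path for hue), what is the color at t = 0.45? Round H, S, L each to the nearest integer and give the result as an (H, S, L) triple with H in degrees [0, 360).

Hue arc: Δh = 172 − 98 = 74° (|Δh| ≤ 180, already the shorter path).
H = 98 + 0.45 × (74) = 131.3 → 131°
S = 26 + 0.45 × (45 − 26) = 34.55 → 35%
L = 68 + 0.45 × (82 − 68) = 74.3 → 74%

(131, 35, 74)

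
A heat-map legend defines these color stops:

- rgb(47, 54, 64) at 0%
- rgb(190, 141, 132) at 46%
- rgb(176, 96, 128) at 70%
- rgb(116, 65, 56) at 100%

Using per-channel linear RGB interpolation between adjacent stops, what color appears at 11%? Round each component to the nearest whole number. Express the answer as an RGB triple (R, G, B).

11% lies between the 0% and 46% stops, so the local fraction is t = (11 − 0)/(46 − 0) = 11/46 ≈ 0.2391.
R = 47 + 0.2391 × (190 − 47) = 81.191 → 81
G = 54 + 0.2391 × (141 − 54) = 74.802 → 75
B = 64 + 0.2391 × (132 − 64) = 80.259 → 80

(81, 75, 80)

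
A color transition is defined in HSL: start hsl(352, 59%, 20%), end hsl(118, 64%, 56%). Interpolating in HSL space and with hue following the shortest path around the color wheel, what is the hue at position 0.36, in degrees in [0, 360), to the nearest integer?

37

Hue: 118 − 352 = -234°, but |-234| > 180 so the shorter arc goes the other way: Δh = -234 + 360 = 126°.
H = 352 + 0.36 × (126) = 397.36 → 397 → 397 mod 360 = 37°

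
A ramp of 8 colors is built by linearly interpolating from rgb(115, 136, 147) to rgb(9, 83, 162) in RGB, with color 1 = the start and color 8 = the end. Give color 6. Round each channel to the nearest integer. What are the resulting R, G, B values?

With 8 swatches and endpoints inclusive, swatch 6 sits at t = (6 − 1)/(8 − 1) = 5/7 ≈ 0.7143.
R = 115 + 0.7143 × (9 − 115) = 39.284 → 39
G = 136 + 0.7143 × (83 − 136) = 98.142 → 98
B = 147 + 0.7143 × (162 − 147) = 157.714 → 158

(39, 98, 158)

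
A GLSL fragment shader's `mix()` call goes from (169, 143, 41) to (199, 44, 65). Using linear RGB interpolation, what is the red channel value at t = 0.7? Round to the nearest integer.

R = 169 + 0.7 × (199 − 169) = 190 → 190

190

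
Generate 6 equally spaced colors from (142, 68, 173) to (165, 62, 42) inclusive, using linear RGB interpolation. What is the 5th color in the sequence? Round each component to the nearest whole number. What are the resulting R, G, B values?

With 6 swatches and endpoints inclusive, swatch 5 sits at t = (5 − 1)/(6 − 1) = 4/5 ≈ 0.8.
R = 142 + 0.8 × (165 − 142) = 160.4 → 160
G = 68 + 0.8 × (62 − 68) = 63.2 → 63
B = 173 + 0.8 × (42 − 173) = 68.2 → 68

(160, 63, 68)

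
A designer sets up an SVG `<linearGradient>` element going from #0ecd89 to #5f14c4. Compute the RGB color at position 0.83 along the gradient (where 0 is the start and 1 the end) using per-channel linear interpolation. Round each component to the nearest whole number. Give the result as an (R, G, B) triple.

(81, 51, 186)

#0ecd89 → (14, 205, 137); #5f14c4 → (95, 20, 196).
R = 14 + 0.83 × (95 − 14) = 14 + 0.83 × 81 = 81.23 → 81
G = 205 + 0.83 × (20 − 205) = 205 + 0.83 × -185 = 51.45 → 51
B = 137 + 0.83 × (196 − 137) = 137 + 0.83 × 59 = 185.97 → 186
So the blended color is (81, 51, 186), about #5133ba.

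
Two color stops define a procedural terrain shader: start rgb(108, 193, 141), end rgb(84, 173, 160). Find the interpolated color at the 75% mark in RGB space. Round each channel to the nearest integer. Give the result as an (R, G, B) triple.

(90, 178, 155)

75% corresponds to t = 0.75.
R = 108 + 0.75 × (84 − 108) = 108 + 0.75 × -24 = 90 → 90
G = 193 + 0.75 × (173 − 193) = 193 + 0.75 × -20 = 178 → 178
B = 141 + 0.75 × (160 − 141) = 141 + 0.75 × 19 = 155.25 → 155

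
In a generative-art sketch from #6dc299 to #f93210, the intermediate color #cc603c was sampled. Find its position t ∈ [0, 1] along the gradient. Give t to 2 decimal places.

Invert the lerp on the G channel (largest span, 144): t = (96 − 194) / (50 − 194) = -98/-144 = 0.68056.
Check on R: (204 − 109)/(249 − 109) = 0.6786 ✓

0.68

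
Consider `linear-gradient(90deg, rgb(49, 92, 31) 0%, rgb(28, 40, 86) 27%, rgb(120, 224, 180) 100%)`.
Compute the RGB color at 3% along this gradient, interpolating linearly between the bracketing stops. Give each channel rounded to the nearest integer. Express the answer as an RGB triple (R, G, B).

(47, 86, 37)

3% lies between the 0% and 27% stops, so the local fraction is t = (3 − 0)/(27 − 0) = 3/27 ≈ 0.1111.
R = 49 + 0.1111 × (28 − 49) = 46.667 → 47
G = 92 + 0.1111 × (40 − 92) = 86.223 → 86
B = 31 + 0.1111 × (86 − 31) = 37.111 → 37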